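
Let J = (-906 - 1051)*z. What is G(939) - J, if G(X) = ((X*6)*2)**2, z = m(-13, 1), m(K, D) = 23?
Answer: 127012835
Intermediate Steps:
z = 23
G(X) = 144*X**2 (G(X) = ((6*X)*2)**2 = (12*X)**2 = 144*X**2)
J = -45011 (J = (-906 - 1051)*23 = -1957*23 = -45011)
G(939) - J = 144*939**2 - 1*(-45011) = 144*881721 + 45011 = 126967824 + 45011 = 127012835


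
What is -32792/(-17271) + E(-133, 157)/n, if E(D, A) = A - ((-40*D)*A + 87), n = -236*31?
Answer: 7332063671/63177318 ≈ 116.06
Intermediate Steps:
n = -7316
E(D, A) = -87 + A + 40*A*D (E(D, A) = A - (-40*A*D + 87) = A - (87 - 40*A*D) = A + (-87 + 40*A*D) = -87 + A + 40*A*D)
-32792/(-17271) + E(-133, 157)/n = -32792/(-17271) + (-87 + 157 + 40*157*(-133))/(-7316) = -32792*(-1/17271) + (-87 + 157 - 835240)*(-1/7316) = 32792/17271 - 835170*(-1/7316) = 32792/17271 + 417585/3658 = 7332063671/63177318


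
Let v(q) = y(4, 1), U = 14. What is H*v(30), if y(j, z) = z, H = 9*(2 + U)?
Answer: 144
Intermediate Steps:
H = 144 (H = 9*(2 + 14) = 9*16 = 144)
v(q) = 1
H*v(30) = 144*1 = 144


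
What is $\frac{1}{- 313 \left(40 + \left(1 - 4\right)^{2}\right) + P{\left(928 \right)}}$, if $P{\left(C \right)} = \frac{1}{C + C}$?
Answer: $- \frac{1856}{28465471} \approx -6.5202 \cdot 10^{-5}$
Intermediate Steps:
$P{\left(C \right)} = \frac{1}{2 C}$
$\frac{1}{- 313 \left(40 + \left(1 - 4\right)^{2}\right) + P{\left(928 \right)}} = \frac{1}{- 313 \left(40 + \left(1 - 4\right)^{2}\right) + \frac{1}{2 \cdot 928}} = \frac{1}{- 313 \left(40 + \left(-3\right)^{2}\right) + \frac{1}{2} \cdot \frac{1}{928}} = \frac{1}{- 313 \left(40 + 9\right) + \frac{1}{1856}} = \frac{1}{\left(-313\right) 49 + \frac{1}{1856}} = \frac{1}{-15337 + \frac{1}{1856}} = \frac{1}{- \frac{28465471}{1856}} = - \frac{1856}{28465471}$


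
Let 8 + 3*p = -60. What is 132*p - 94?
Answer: -3086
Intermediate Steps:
p = -68/3 (p = -8/3 + (1/3)*(-60) = -8/3 - 20 = -68/3 ≈ -22.667)
132*p - 94 = 132*(-68/3) - 94 = -2992 - 94 = -3086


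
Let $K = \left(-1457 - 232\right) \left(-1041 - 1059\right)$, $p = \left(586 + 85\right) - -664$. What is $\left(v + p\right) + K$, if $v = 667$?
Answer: $3548902$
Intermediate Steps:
$p = 1335$ ($p = 671 + 664 = 1335$)
$K = 3546900$ ($K = \left(-1689\right) \left(-2100\right) = 3546900$)
$\left(v + p\right) + K = \left(667 + 1335\right) + 3546900 = 2002 + 3546900 = 3548902$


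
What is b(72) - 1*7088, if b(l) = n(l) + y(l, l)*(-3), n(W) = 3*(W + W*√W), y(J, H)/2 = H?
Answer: -7304 + 1296*√2 ≈ -5471.2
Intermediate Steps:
y(J, H) = 2*H
n(W) = 3*W + 3*W^(3/2) (n(W) = 3*(W + W^(3/2)) = 3*W + 3*W^(3/2))
b(l) = -3*l + 3*l^(3/2) (b(l) = (3*l + 3*l^(3/2)) + (2*l)*(-3) = (3*l + 3*l^(3/2)) - 6*l = -3*l + 3*l^(3/2))
b(72) - 1*7088 = (-3*72 + 3*72^(3/2)) - 1*7088 = (-216 + 3*(432*√2)) - 7088 = (-216 + 1296*√2) - 7088 = -7304 + 1296*√2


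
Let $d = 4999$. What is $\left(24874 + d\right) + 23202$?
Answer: $53075$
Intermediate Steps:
$\left(24874 + d\right) + 23202 = \left(24874 + 4999\right) + 23202 = 29873 + 23202 = 53075$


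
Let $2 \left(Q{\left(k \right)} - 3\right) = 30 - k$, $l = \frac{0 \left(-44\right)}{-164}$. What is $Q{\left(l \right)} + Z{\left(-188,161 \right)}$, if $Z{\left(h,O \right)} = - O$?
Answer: $-143$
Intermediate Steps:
$l = 0$ ($l = 0 \left(- \frac{1}{164}\right) = 0$)
$Q{\left(k \right)} = 18 - \frac{k}{2}$ ($Q{\left(k \right)} = 3 + \frac{30 - k}{2} = 3 - \left(-15 + \frac{k}{2}\right) = 18 - \frac{k}{2}$)
$Q{\left(l \right)} + Z{\left(-188,161 \right)} = \left(18 - 0\right) - 161 = \left(18 + 0\right) - 161 = 18 - 161 = -143$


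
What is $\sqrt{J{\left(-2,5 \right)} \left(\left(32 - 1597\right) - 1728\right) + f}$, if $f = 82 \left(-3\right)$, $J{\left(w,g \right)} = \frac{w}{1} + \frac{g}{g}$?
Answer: $\sqrt{3047} \approx 55.2$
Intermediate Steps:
$J{\left(w,g \right)} = 1 + w$ ($J{\left(w,g \right)} = w 1 + 1 = w + 1 = 1 + w$)
$f = -246$
$\sqrt{J{\left(-2,5 \right)} \left(\left(32 - 1597\right) - 1728\right) + f} = \sqrt{\left(1 - 2\right) \left(\left(32 - 1597\right) - 1728\right) - 246} = \sqrt{- (-1565 - 1728) - 246} = \sqrt{\left(-1\right) \left(-3293\right) - 246} = \sqrt{3293 - 246} = \sqrt{3047}$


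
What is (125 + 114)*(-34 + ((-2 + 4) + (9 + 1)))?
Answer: -5258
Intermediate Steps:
(125 + 114)*(-34 + ((-2 + 4) + (9 + 1))) = 239*(-34 + (2 + 10)) = 239*(-34 + 12) = 239*(-22) = -5258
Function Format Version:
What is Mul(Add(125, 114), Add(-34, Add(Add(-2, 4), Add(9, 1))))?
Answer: -5258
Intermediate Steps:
Mul(Add(125, 114), Add(-34, Add(Add(-2, 4), Add(9, 1)))) = Mul(239, Add(-34, Add(2, 10))) = Mul(239, Add(-34, 12)) = Mul(239, -22) = -5258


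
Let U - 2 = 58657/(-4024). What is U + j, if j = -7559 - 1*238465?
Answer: -990051185/4024 ≈ -2.4604e+5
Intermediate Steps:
U = -50609/4024 (U = 2 + 58657/(-4024) = 2 + 58657*(-1/4024) = 2 - 58657/4024 = -50609/4024 ≈ -12.577)
j = -246024 (j = -7559 - 238465 = -246024)
U + j = -50609/4024 - 246024 = -990051185/4024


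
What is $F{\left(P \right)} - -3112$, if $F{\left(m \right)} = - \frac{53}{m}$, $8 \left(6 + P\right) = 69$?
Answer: $\frac{64928}{21} \approx 3091.8$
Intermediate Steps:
$P = \frac{21}{8}$ ($P = -6 + \frac{1}{8} \cdot 69 = -6 + \frac{69}{8} = \frac{21}{8} \approx 2.625$)
$F{\left(P \right)} - -3112 = - \frac{53}{\frac{21}{8}} - -3112 = \left(-53\right) \frac{8}{21} + 3112 = - \frac{424}{21} + 3112 = \frac{64928}{21}$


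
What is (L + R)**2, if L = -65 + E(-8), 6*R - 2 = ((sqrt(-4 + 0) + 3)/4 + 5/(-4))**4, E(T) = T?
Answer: 3045025/576 ≈ 5286.5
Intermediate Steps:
R = 1/3 + (-1/2 + I/2)**4/6 (R = 1/3 + ((sqrt(-4 + 0) + 3)/4 + 5/(-4))**4/6 = 1/3 + ((sqrt(-4) + 3)*(1/4) + 5*(-1/4))**4/6 = 1/3 + ((2*I + 3)*(1/4) - 5/4)**4/6 = 1/3 + ((3 + 2*I)*(1/4) - 5/4)**4/6 = 1/3 + ((3/4 + I/2) - 5/4)**4/6 = 1/3 + (-1/2 + I/2)**4/6 ≈ 0.29167)
L = -73 (L = -65 - 8 = -73)
(L + R)**2 = (-73 + 7/24)**2 = (-1745/24)**2 = 3045025/576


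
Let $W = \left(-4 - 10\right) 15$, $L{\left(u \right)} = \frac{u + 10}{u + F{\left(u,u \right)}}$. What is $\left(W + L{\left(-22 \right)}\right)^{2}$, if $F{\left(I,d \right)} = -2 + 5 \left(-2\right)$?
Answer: $\frac{12702096}{289} \approx 43952.0$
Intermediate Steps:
$F{\left(I,d \right)} = -12$ ($F{\left(I,d \right)} = -2 - 10 = -12$)
$L{\left(u \right)} = \frac{10 + u}{-12 + u}$ ($L{\left(u \right)} = \frac{u + 10}{u - 12} = \frac{10 + u}{-12 + u}$)
$W = -210$ ($W = \left(-4 - 10\right) 15 = \left(-14\right) 15 = -210$)
$\left(W + L{\left(-22 \right)}\right)^{2} = \left(-210 + \frac{10 - 22}{-12 - 22}\right)^{2} = \left(-210 + \frac{1}{-34} \left(-12\right)\right)^{2} = \left(-210 - - \frac{6}{17}\right)^{2} = \left(-210 + \frac{6}{17}\right)^{2} = \left(- \frac{3564}{17}\right)^{2} = \frac{12702096}{289}$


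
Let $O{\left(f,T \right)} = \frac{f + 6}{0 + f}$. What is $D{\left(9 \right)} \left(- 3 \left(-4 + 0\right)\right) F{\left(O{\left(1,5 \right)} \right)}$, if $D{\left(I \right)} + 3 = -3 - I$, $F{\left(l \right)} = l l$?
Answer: $-8820$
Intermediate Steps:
$O{\left(f,T \right)} = \frac{6 + f}{f}$
$F{\left(l \right)} = l^{2}$
$D{\left(I \right)} = -6 - I$ ($D{\left(I \right)} = -3 - \left(3 + I\right) = -6 - I$)
$D{\left(9 \right)} \left(- 3 \left(-4 + 0\right)\right) F{\left(O{\left(1,5 \right)} \right)} = \left(-6 - 9\right) \left(- 3 \left(-4 + 0\right)\right) \left(\frac{6 + 1}{1}\right)^{2} = \left(-6 - 9\right) \left(\left(-3\right) \left(-4\right)\right) \left(1 \cdot 7\right)^{2} = \left(-15\right) 12 \cdot 7^{2} = \left(-180\right) 49 = -8820$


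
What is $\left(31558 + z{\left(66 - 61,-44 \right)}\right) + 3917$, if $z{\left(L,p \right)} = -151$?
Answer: $35324$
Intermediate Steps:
$\left(31558 + z{\left(66 - 61,-44 \right)}\right) + 3917 = \left(31558 - 151\right) + 3917 = 31407 + 3917 = 35324$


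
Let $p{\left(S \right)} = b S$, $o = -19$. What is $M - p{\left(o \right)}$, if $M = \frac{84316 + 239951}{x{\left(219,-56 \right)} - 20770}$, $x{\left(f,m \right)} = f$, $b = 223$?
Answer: $\frac{86750320}{20551} \approx 4221.2$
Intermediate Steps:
$M = - \frac{324267}{20551}$ ($M = \frac{84316 + 239951}{219 - 20770} = \frac{324267}{-20551} = 324267 \left(- \frac{1}{20551}\right) = - \frac{324267}{20551} \approx -15.779$)
$p{\left(S \right)} = 223 S$
$M - p{\left(o \right)} = - \frac{324267}{20551} - 223 \left(-19\right) = - \frac{324267}{20551} - -4237 = - \frac{324267}{20551} + 4237 = \frac{86750320}{20551}$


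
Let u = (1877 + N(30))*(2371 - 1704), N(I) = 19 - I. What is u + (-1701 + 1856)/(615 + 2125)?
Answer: 682052887/548 ≈ 1.2446e+6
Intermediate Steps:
u = 1244622 (u = (1877 + (19 - 1*30))*(2371 - 1704) = (1877 + (19 - 30))*667 = (1877 - 11)*667 = 1866*667 = 1244622)
u + (-1701 + 1856)/(615 + 2125) = 1244622 + (-1701 + 1856)/(615 + 2125) = 1244622 + 155/2740 = 1244622 + 155*(1/2740) = 1244622 + 31/548 = 682052887/548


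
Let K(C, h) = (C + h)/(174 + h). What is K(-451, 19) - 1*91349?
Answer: -17630789/193 ≈ -91351.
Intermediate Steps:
K(C, h) = (C + h)/(174 + h)
K(-451, 19) - 1*91349 = (-451 + 19)/(174 + 19) - 1*91349 = -432/193 - 91349 = -17630789/193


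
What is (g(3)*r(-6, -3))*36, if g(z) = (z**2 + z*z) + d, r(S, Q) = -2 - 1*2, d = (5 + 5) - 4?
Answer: -3456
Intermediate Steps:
d = 6 (d = 10 - 4 = 6)
r(S, Q) = -4 (r(S, Q) = -2 - 2 = -4)
g(z) = 6 + 2*z**2 (g(z) = (z**2 + z*z) + 6 = (z**2 + z**2) + 6 = 2*z**2 + 6 = 6 + 2*z**2)
(g(3)*r(-6, -3))*36 = ((6 + 2*3**2)*(-4))*36 = ((6 + 2*9)*(-4))*36 = ((6 + 18)*(-4))*36 = (24*(-4))*36 = -96*36 = -3456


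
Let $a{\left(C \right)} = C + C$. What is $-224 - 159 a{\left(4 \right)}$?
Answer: $-1496$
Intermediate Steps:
$a{\left(C \right)} = 2 C$
$-224 - 159 a{\left(4 \right)} = -224 - 159 \cdot 2 \cdot 4 = -224 - 1272 = -1496$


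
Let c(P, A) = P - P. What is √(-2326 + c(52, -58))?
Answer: I*√2326 ≈ 48.229*I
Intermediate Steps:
c(P, A) = 0
√(-2326 + c(52, -58)) = √(-2326 + 0) = √(-2326) = I*√2326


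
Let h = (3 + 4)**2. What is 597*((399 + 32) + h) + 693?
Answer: 287253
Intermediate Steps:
h = 49 (h = 7**2 = 49)
597*((399 + 32) + h) + 693 = 597*((399 + 32) + 49) + 693 = 597*(431 + 49) + 693 = 597*480 + 693 = 286560 + 693 = 287253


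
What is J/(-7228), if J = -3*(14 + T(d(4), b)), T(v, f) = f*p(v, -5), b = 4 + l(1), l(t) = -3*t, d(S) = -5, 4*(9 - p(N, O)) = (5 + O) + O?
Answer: 291/28912 ≈ 0.010065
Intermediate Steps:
p(N, O) = 31/4 - O/2 (p(N, O) = 9 - ((5 + O) + O)/4 = 9 - (5 + 2*O)/4 = 9 + (-5/4 - O/2) = 31/4 - O/2)
b = 1 (b = 4 - 3*1 = 4 - 3 = 1)
T(v, f) = 41*f/4 (T(v, f) = f*(31/4 - 1/2*(-5)) = f*(31/4 + 5/2) = f*(41/4) = 41*f/4)
J = -291/4 (J = -3*(14 + (41/4)*1) = -3*(14 + 41/4) = -3*97/4 = -291/4 ≈ -72.750)
J/(-7228) = -291/4/(-7228) = -291/4*(-1/7228) = 291/28912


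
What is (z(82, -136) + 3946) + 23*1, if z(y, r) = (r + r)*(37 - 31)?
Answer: 2337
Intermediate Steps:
z(y, r) = 12*r (z(y, r) = (2*r)*6 = 12*r)
(z(82, -136) + 3946) + 23*1 = (12*(-136) + 3946) + 23*1 = (-1632 + 3946) + 23 = 2314 + 23 = 2337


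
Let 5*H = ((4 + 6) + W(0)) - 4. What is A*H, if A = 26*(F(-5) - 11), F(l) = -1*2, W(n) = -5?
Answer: -338/5 ≈ -67.600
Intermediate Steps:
F(l) = -2
A = -338 (A = 26*(-2 - 11) = 26*(-13) = -338)
H = ⅕ (H = (((4 + 6) - 5) - 4)/5 = ((10 - 5) - 4)/5 = (5 - 4)/5 = (⅕)*1 = ⅕ ≈ 0.20000)
A*H = -338*⅕ = -338/5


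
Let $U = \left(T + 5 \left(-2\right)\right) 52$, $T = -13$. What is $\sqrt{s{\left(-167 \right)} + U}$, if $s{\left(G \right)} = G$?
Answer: $i \sqrt{1363} \approx 36.919 i$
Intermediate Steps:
$U = -1196$ ($U = \left(-13 + 5 \left(-2\right)\right) 52 = \left(-13 - 10\right) 52 = \left(-23\right) 52 = -1196$)
$\sqrt{s{\left(-167 \right)} + U} = \sqrt{-167 - 1196} = \sqrt{-1363} = i \sqrt{1363}$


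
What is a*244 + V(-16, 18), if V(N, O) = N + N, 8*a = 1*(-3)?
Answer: -247/2 ≈ -123.50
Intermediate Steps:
a = -3/8 (a = (1*(-3))/8 = (⅛)*(-3) = -3/8 ≈ -0.37500)
V(N, O) = 2*N
a*244 + V(-16, 18) = -3/8*244 + 2*(-16) = -183/2 - 32 = -247/2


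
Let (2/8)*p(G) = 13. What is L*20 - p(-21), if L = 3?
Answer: 8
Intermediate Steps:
p(G) = 52 (p(G) = 4*13 = 52)
L*20 - p(-21) = 3*20 - 1*52 = 60 - 52 = 8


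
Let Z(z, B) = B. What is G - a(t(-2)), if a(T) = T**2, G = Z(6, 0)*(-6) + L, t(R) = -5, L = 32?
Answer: 7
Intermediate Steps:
G = 32 (G = 0*(-6) + 32 = 0 + 32 = 32)
G - a(t(-2)) = 32 - 1*(-5)**2 = 32 - 1*25 = 32 - 25 = 7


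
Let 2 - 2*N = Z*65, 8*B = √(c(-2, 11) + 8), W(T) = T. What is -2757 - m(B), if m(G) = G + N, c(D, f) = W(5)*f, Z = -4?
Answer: -2888 - 3*√7/8 ≈ -2889.0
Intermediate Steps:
c(D, f) = 5*f
B = 3*√7/8 (B = √(5*11 + 8)/8 = √(55 + 8)/8 = √63/8 = (3*√7)/8 = 3*√7/8 ≈ 0.99216)
N = 131 (N = 1 - (-2)*65 = 1 - ½*(-260) = 1 + 130 = 131)
m(G) = 131 + G (m(G) = G + 131 = 131 + G)
-2757 - m(B) = -2757 - (131 + 3*√7/8) = -2757 + (-131 - 3*√7/8) = -2888 - 3*√7/8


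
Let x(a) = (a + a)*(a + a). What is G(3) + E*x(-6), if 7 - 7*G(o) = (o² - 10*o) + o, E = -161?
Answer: -162263/7 ≈ -23180.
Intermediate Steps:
G(o) = 1 - o²/7 + 9*o/7 (G(o) = 1 - ((o² - 10*o) + o)/7 = 1 - (o² - 9*o)/7 = 1 + (-o²/7 + 9*o/7) = 1 - o²/7 + 9*o/7)
x(a) = 4*a² (x(a) = (2*a)*(2*a) = 4*a²)
G(3) + E*x(-6) = (1 - ⅐*3² + (9/7)*3) - 644*(-6)² = (1 - ⅐*9 + 27/7) - 644*36 = (1 - 9/7 + 27/7) - 161*144 = 25/7 - 23184 = -162263/7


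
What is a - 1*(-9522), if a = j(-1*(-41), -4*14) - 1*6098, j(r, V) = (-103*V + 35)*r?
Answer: 241347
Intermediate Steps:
j(r, V) = r*(35 - 103*V) (j(r, V) = (35 - 103*V)*r = r*(35 - 103*V))
a = 231825 (a = (-1*(-41))*(35 - (-412)*14) - 1*6098 = 41*(35 - 103*(-56)) - 6098 = 41*(35 + 5768) - 6098 = 41*5803 - 6098 = 237923 - 6098 = 231825)
a - 1*(-9522) = 231825 - 1*(-9522) = 231825 + 9522 = 241347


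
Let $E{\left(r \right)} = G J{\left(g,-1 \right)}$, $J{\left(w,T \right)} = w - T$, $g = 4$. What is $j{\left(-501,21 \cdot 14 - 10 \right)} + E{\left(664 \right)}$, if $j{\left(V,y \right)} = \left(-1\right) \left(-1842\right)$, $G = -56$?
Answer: $1562$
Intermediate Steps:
$E{\left(r \right)} = -280$ ($E{\left(r \right)} = - 56 \left(4 - -1\right) = - 56 \left(4 + 1\right) = \left(-56\right) 5 = -280$)
$j{\left(V,y \right)} = 1842$
$j{\left(-501,21 \cdot 14 - 10 \right)} + E{\left(664 \right)} = 1842 - 280 = 1562$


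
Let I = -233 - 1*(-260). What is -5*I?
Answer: -135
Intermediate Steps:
I = 27 (I = -233 + 260 = 27)
-5*I = -5*27 = -135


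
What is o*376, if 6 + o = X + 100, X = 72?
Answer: 62416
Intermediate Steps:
o = 166 (o = -6 + (72 + 100) = -6 + 172 = 166)
o*376 = 166*376 = 62416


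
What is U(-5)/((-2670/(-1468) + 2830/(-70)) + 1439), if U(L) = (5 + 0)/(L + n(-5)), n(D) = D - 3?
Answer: -5138/18707533 ≈ -0.00027465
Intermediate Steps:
n(D) = -3 + D
U(L) = 5/(-8 + L) (U(L) = (5 + 0)/(L + (-3 - 5)) = 5/(L - 8) = 5/(-8 + L))
U(-5)/((-2670/(-1468) + 2830/(-70)) + 1439) = (5/(-8 - 5))/((-2670/(-1468) + 2830/(-70)) + 1439) = (5/(-13))/((-2670*(-1/1468) + 2830*(-1/70)) + 1439) = (5*(-1/13))/((1335/734 - 283/7) + 1439) = -5/13/(-198377/5138 + 1439) = -5/13/(7195205/5138) = (5138/7195205)*(-5/13) = -5138/18707533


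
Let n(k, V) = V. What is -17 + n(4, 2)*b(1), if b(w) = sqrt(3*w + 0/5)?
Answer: -17 + 2*sqrt(3) ≈ -13.536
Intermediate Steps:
b(w) = sqrt(3)*sqrt(w) (b(w) = sqrt(3*w + 0*(1/5)) = sqrt(3*w + 0) = sqrt(3*w) = sqrt(3)*sqrt(w))
-17 + n(4, 2)*b(1) = -17 + 2*(sqrt(3)*sqrt(1)) = -17 + 2*(sqrt(3)*1) = -17 + 2*sqrt(3)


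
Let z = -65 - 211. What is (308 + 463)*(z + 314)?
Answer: 29298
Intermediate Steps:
z = -276
(308 + 463)*(z + 314) = (308 + 463)*(-276 + 314) = 771*38 = 29298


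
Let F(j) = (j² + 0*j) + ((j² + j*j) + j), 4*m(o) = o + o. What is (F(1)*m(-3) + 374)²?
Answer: 135424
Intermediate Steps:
m(o) = o/2 (m(o) = (o + o)/4 = (2*o)/4 = o/2)
F(j) = j + 3*j² (F(j) = (j² + 0) + ((j² + j²) + j) = j² + (2*j² + j) = j² + (j + 2*j²) = j + 3*j²)
(F(1)*m(-3) + 374)² = ((1*(1 + 3*1))*((½)*(-3)) + 374)² = ((1*(1 + 3))*(-3/2) + 374)² = ((1*4)*(-3/2) + 374)² = (4*(-3/2) + 374)² = (-6 + 374)² = 368² = 135424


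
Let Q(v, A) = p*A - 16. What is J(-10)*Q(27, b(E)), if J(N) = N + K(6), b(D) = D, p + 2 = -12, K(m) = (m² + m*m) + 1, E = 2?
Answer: -2772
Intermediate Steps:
K(m) = 1 + 2*m² (K(m) = (m² + m²) + 1 = 2*m² + 1 = 1 + 2*m²)
p = -14 (p = -2 - 12 = -14)
J(N) = 73 + N (J(N) = N + (1 + 2*6²) = N + (1 + 2*36) = N + (1 + 72) = N + 73 = 73 + N)
Q(v, A) = -16 - 14*A (Q(v, A) = -14*A - 16 = -16 - 14*A)
J(-10)*Q(27, b(E)) = (73 - 10)*(-16 - 14*2) = 63*(-16 - 28) = 63*(-44) = -2772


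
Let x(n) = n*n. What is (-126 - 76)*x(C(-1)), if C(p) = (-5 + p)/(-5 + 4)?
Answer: -7272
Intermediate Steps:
C(p) = 5 - p (C(p) = (-5 + p)/(-1) = (-5 + p)*(-1) = 5 - p)
x(n) = n²
(-126 - 76)*x(C(-1)) = (-126 - 76)*(5 - 1*(-1))² = -202*(5 + 1)² = -202*6² = -202*36 = -7272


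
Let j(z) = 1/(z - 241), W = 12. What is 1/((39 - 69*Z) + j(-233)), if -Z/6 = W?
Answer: 474/2373317 ≈ 0.00019972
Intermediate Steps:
j(z) = 1/(-241 + z)
Z = -72 (Z = -6*12 = -72)
1/((39 - 69*Z) + j(-233)) = 1/((39 - 69*(-72)) + 1/(-241 - 233)) = 1/((39 + 4968) + 1/(-474)) = 1/(5007 - 1/474) = 1/(2373317/474) = 474/2373317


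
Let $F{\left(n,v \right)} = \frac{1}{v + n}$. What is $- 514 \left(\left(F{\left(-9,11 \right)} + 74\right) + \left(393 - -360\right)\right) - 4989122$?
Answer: $-5414457$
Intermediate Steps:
$F{\left(n,v \right)} = \frac{1}{n + v}$
$- 514 \left(\left(F{\left(-9,11 \right)} + 74\right) + \left(393 - -360\right)\right) - 4989122 = - 514 \left(\left(\frac{1}{-9 + 11} + 74\right) + \left(393 - -360\right)\right) - 4989122 = - 514 \left(\left(\frac{1}{2} + 74\right) + \left(393 + 360\right)\right) - 4989122 = - 514 \left(\left(\frac{1}{2} + 74\right) + 753\right) - 4989122 = - 514 \left(\frac{149}{2} + 753\right) - 4989122 = \left(-514\right) \frac{1655}{2} - 4989122 = -425335 - 4989122 = -5414457$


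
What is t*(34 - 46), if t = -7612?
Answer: 91344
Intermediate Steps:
t*(34 - 46) = -7612*(34 - 46) = -7612*(-12) = 91344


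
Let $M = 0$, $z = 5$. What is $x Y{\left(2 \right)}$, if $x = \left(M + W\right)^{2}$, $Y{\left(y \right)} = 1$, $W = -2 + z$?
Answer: $9$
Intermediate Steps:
$W = 3$ ($W = -2 + 5 = 3$)
$x = 9$ ($x = \left(0 + 3\right)^{2} = 3^{2} = 9$)
$x Y{\left(2 \right)} = 9 \cdot 1 = 9$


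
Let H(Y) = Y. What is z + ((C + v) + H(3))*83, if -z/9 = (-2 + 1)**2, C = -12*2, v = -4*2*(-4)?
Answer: 904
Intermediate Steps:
v = 32 (v = -8*(-4) = 32)
C = -24
z = -9 (z = -9*(-2 + 1)**2 = -9*(-1)**2 = -9*1 = -9)
z + ((C + v) + H(3))*83 = -9 + ((-24 + 32) + 3)*83 = -9 + (8 + 3)*83 = -9 + 11*83 = -9 + 913 = 904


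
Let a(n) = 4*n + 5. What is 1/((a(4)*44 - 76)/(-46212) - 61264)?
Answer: -11553/707783204 ≈ -1.6323e-5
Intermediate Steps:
a(n) = 5 + 4*n
1/((a(4)*44 - 76)/(-46212) - 61264) = 1/(((5 + 4*4)*44 - 76)/(-46212) - 61264) = 1/(((5 + 16)*44 - 76)*(-1/46212) - 61264) = 1/((21*44 - 76)*(-1/46212) - 61264) = 1/((924 - 76)*(-1/46212) - 61264) = 1/(848*(-1/46212) - 61264) = 1/(-212/11553 - 61264) = 1/(-707783204/11553) = -11553/707783204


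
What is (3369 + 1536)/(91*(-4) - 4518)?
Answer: -4905/4882 ≈ -1.0047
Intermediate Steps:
(3369 + 1536)/(91*(-4) - 4518) = 4905/(-364 - 4518) = 4905/(-4882) = 4905*(-1/4882) = -4905/4882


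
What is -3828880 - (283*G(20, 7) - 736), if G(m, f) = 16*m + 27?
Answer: -3926345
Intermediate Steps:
G(m, f) = 27 + 16*m
-3828880 - (283*G(20, 7) - 736) = -3828880 - (283*(27 + 16*20) - 736) = -3828880 - (283*(27 + 320) - 736) = -3828880 - (283*347 - 736) = -3828880 - (98201 - 736) = -3828880 - 1*97465 = -3828880 - 97465 = -3926345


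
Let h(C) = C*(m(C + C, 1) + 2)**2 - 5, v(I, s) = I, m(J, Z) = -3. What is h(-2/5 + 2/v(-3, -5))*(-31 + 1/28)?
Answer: 3757/20 ≈ 187.85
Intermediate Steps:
h(C) = -5 + C (h(C) = C*(-3 + 2)**2 - 5 = C*(-1)**2 - 5 = C*1 - 5 = C - 5 = -5 + C)
h(-2/5 + 2/v(-3, -5))*(-31 + 1/28) = (-5 + (-2/5 + 2/(-3)))*(-31 + 1/28) = (-5 + (-2*1/5 + 2*(-1/3)))*(-31 + 1/28) = (-5 + (-2/5 - 2/3))*(-867/28) = (-5 - 16/15)*(-867/28) = -91/15*(-867/28) = 3757/20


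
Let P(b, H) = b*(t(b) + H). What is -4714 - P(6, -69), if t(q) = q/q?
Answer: -4306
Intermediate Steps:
t(q) = 1
P(b, H) = b*(1 + H)
-4714 - P(6, -69) = -4714 - 6*(1 - 69) = -4714 - 6*(-68) = -4714 - 1*(-408) = -4714 + 408 = -4306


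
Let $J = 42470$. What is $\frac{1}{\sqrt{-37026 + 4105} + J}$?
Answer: $\frac{42470}{1803733821} - \frac{i \sqrt{32921}}{1803733821} \approx 2.3546 \cdot 10^{-5} - 1.0059 \cdot 10^{-7} i$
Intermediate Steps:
$\frac{1}{\sqrt{-37026 + 4105} + J} = \frac{1}{\sqrt{-37026 + 4105} + 42470} = \frac{1}{\sqrt{-32921} + 42470} = \frac{1}{i \sqrt{32921} + 42470} = \frac{1}{42470 + i \sqrt{32921}}$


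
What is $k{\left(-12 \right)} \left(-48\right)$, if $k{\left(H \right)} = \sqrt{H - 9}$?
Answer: $- 48 i \sqrt{21} \approx - 219.96 i$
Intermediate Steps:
$k{\left(H \right)} = \sqrt{-9 + H}$
$k{\left(-12 \right)} \left(-48\right) = \sqrt{-9 - 12} \left(-48\right) = \sqrt{-21} \left(-48\right) = i \sqrt{21} \left(-48\right) = - 48 i \sqrt{21}$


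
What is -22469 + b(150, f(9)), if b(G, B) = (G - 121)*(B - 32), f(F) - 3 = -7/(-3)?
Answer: -69727/3 ≈ -23242.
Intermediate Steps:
f(F) = 16/3 (f(F) = 3 - 7/(-3) = 3 - 7*(-⅓) = 3 + 7/3 = 16/3)
b(G, B) = (-121 + G)*(-32 + B)
-22469 + b(150, f(9)) = -22469 + (3872 - 121*16/3 - 32*150 + (16/3)*150) = -22469 + (3872 - 1936/3 - 4800 + 800) = -22469 - 2320/3 = -69727/3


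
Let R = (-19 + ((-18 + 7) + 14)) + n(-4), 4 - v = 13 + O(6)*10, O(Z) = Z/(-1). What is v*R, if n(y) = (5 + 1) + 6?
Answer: -204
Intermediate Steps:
n(y) = 12 (n(y) = 6 + 6 = 12)
O(Z) = -Z (O(Z) = Z*(-1) = -Z)
v = 51 (v = 4 - (13 - 1*6*10) = 4 - (13 - 6*10) = 4 - (13 - 60) = 4 - 1*(-47) = 4 + 47 = 51)
R = -4 (R = (-19 + ((-18 + 7) + 14)) + 12 = (-19 + (-11 + 14)) + 12 = (-19 + 3) + 12 = -16 + 12 = -4)
v*R = 51*(-4) = -204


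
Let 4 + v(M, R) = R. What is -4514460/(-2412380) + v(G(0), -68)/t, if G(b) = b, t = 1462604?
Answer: 82533669531/44104457969 ≈ 1.8713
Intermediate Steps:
v(M, R) = -4 + R
-4514460/(-2412380) + v(G(0), -68)/t = -4514460/(-2412380) + (-4 - 68)/1462604 = -4514460*(-1/2412380) - 72*1/1462604 = 225723/120619 - 18/365651 = 82533669531/44104457969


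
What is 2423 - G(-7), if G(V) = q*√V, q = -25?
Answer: 2423 + 25*I*√7 ≈ 2423.0 + 66.144*I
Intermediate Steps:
G(V) = -25*√V
2423 - G(-7) = 2423 - (-25)*√(-7) = 2423 - (-25)*I*√7 = 2423 + 25*I*√7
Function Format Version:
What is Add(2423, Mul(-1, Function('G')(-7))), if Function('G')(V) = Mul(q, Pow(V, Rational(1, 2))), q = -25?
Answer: Add(2423, Mul(25, I, Pow(7, Rational(1, 2)))) ≈ Add(2423.0, Mul(66.144, I))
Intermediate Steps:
Function('G')(V) = Mul(-25, Pow(V, Rational(1, 2)))
Add(2423, Mul(-1, Function('G')(-7))) = Add(2423, Mul(-1, Mul(-25, Pow(-7, Rational(1, 2))))) = Add(2423, Mul(-1, Mul(-25, Mul(I, Pow(7, Rational(1, 2)))))) = Add(2423, Mul(-1, Mul(-25, I, Pow(7, Rational(1, 2))))) = Add(2423, Mul(25, I, Pow(7, Rational(1, 2))))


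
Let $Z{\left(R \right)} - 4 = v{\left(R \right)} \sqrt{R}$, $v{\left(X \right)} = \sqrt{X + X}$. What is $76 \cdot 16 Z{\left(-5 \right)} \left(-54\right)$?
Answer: $-262656 + 328320 \sqrt{2} \approx 2.0166 \cdot 10^{5}$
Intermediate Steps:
$v{\left(X \right)} = \sqrt{2} \sqrt{X}$ ($v{\left(X \right)} = \sqrt{2 X} = \sqrt{2} \sqrt{X}$)
$Z{\left(R \right)} = 4 + R \sqrt{2}$ ($Z{\left(R \right)} = 4 + \sqrt{2} \sqrt{R} \sqrt{R} = 4 + R \sqrt{2}$)
$76 \cdot 16 Z{\left(-5 \right)} \left(-54\right) = 76 \cdot 16 \left(4 - 5 \sqrt{2}\right) \left(-54\right) = 76 \left(64 - 80 \sqrt{2}\right) \left(-54\right) = \left(4864 - 6080 \sqrt{2}\right) \left(-54\right) = -262656 + 328320 \sqrt{2}$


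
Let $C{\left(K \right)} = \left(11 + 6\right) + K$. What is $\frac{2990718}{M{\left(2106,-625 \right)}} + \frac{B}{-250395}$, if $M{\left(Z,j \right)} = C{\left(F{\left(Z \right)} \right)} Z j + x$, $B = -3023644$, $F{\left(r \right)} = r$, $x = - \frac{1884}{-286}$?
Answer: $\frac{201356348843492687}{16676266115003610} \approx 12.074$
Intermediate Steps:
$x = \frac{942}{143}$ ($x = \left(-1884\right) \left(- \frac{1}{286}\right) = \frac{942}{143} \approx 6.5874$)
$C{\left(K \right)} = 17 + K$
$M{\left(Z,j \right)} = \frac{942}{143} + Z j \left(17 + Z\right)$ ($M{\left(Z,j \right)} = \left(17 + Z\right) Z j + \frac{942}{143} = Z \left(17 + Z\right) j + \frac{942}{143} = Z j \left(17 + Z\right) + \frac{942}{143} = \frac{942}{143} + Z j \left(17 + Z\right)$)
$\frac{2990718}{M{\left(2106,-625 \right)}} + \frac{B}{-250395} = \frac{2990718}{\frac{942}{143} + 2106 \left(-625\right) \left(17 + 2106\right)} - \frac{3023644}{-250395} = \frac{2990718}{\frac{942}{143} + 2106 \left(-625\right) 2123} - - \frac{3023644}{250395} = \frac{2990718}{\frac{942}{143} - 2794398750} + \frac{3023644}{250395} = \frac{2990718}{- \frac{399599020308}{143}} + \frac{3023644}{250395} = 2990718 \left(- \frac{143}{399599020308}\right) + \frac{3023644}{250395} = - \frac{71278779}{66599836718} + \frac{3023644}{250395} = \frac{201356348843492687}{16676266115003610}$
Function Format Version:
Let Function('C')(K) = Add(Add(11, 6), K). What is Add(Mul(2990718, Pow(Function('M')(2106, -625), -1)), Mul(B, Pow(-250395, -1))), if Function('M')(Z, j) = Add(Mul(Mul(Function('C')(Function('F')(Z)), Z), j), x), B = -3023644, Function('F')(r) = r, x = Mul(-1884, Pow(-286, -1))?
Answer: Rational(201356348843492687, 16676266115003610) ≈ 12.074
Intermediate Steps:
x = Rational(942, 143) (x = Mul(-1884, Rational(-1, 286)) = Rational(942, 143) ≈ 6.5874)
Function('C')(K) = Add(17, K)
Function('M')(Z, j) = Add(Rational(942, 143), Mul(Z, j, Add(17, Z))) (Function('M')(Z, j) = Add(Mul(Mul(Add(17, Z), Z), j), Rational(942, 143)) = Add(Mul(Mul(Z, Add(17, Z)), j), Rational(942, 143)) = Add(Mul(Z, j, Add(17, Z)), Rational(942, 143)) = Add(Rational(942, 143), Mul(Z, j, Add(17, Z))))
Add(Mul(2990718, Pow(Function('M')(2106, -625), -1)), Mul(B, Pow(-250395, -1))) = Add(Mul(2990718, Pow(Add(Rational(942, 143), Mul(2106, -625, Add(17, 2106))), -1)), Mul(-3023644, Pow(-250395, -1))) = Add(Mul(2990718, Pow(Add(Rational(942, 143), Mul(2106, -625, 2123)), -1)), Mul(-3023644, Rational(-1, 250395))) = Add(Mul(2990718, Pow(Add(Rational(942, 143), -2794398750), -1)), Rational(3023644, 250395)) = Add(Mul(2990718, Pow(Rational(-399599020308, 143), -1)), Rational(3023644, 250395)) = Add(Mul(2990718, Rational(-143, 399599020308)), Rational(3023644, 250395)) = Add(Rational(-71278779, 66599836718), Rational(3023644, 250395)) = Rational(201356348843492687, 16676266115003610)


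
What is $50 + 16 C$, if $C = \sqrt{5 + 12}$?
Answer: $50 + 16 \sqrt{17} \approx 115.97$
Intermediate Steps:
$C = \sqrt{17} \approx 4.1231$
$50 + 16 C = 50 + 16 \sqrt{17}$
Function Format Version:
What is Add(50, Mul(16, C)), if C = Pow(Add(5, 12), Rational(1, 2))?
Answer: Add(50, Mul(16, Pow(17, Rational(1, 2)))) ≈ 115.97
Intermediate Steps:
C = Pow(17, Rational(1, 2)) ≈ 4.1231
Add(50, Mul(16, C)) = Add(50, Mul(16, Pow(17, Rational(1, 2))))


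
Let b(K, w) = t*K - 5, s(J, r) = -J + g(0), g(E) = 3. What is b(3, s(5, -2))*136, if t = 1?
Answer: -272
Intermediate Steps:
s(J, r) = 3 - J (s(J, r) = -J + 3 = 3 - J)
b(K, w) = -5 + K (b(K, w) = 1*K - 5 = K - 5 = -5 + K)
b(3, s(5, -2))*136 = (-5 + 3)*136 = -2*136 = -272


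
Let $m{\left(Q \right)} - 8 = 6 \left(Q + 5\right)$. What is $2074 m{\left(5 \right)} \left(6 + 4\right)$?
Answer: $1410320$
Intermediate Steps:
$m{\left(Q \right)} = 38 + 6 Q$ ($m{\left(Q \right)} = 8 + 6 \left(Q + 5\right) = 8 + 6 \left(5 + Q\right) = 8 + \left(30 + 6 Q\right) = 38 + 6 Q$)
$2074 m{\left(5 \right)} \left(6 + 4\right) = 2074 \left(38 + 6 \cdot 5\right) \left(6 + 4\right) = 2074 \left(38 + 30\right) 10 = 2074 \cdot 68 \cdot 10 = 2074 \cdot 680 = 1410320$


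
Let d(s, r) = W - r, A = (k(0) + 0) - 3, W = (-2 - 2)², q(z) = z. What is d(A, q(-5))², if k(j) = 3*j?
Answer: 441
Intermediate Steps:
W = 16 (W = (-4)² = 16)
A = -3 (A = (3*0 + 0) - 3 = (0 + 0) - 3 = 0 - 3 = -3)
d(s, r) = 16 - r
d(A, q(-5))² = (16 - 1*(-5))² = (16 + 5)² = 21² = 441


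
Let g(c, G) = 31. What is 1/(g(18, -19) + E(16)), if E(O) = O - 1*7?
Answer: 1/40 ≈ 0.025000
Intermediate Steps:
E(O) = -7 + O (E(O) = O - 7 = -7 + O)
1/(g(18, -19) + E(16)) = 1/(31 + (-7 + 16)) = 1/(31 + 9) = 1/40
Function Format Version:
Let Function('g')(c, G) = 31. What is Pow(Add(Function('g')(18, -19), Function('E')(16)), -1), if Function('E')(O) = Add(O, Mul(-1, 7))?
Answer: Rational(1, 40) ≈ 0.025000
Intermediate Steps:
Function('E')(O) = Add(-7, O) (Function('E')(O) = Add(O, -7) = Add(-7, O))
Pow(Add(Function('g')(18, -19), Function('E')(16)), -1) = Pow(Add(31, Add(-7, 16)), -1) = Pow(Add(31, 9), -1) = Pow(40, -1) = Rational(1, 40)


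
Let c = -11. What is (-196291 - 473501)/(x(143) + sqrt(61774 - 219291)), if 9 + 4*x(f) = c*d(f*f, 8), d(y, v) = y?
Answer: 6277848784/527126281 + 111632*I*sqrt(157517)/527126281 ≈ 11.91 + 0.08405*I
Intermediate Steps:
x(f) = -9/4 - 11*f**2/4 (x(f) = -9/4 + (-11*f*f)/4 = -9/4 + (-11*f**2)/4 = -9/4 - 11*f**2/4)
(-196291 - 473501)/(x(143) + sqrt(61774 - 219291)) = (-196291 - 473501)/((-9/4 - 11/4*143**2) + sqrt(61774 - 219291)) = -669792/((-9/4 - 11/4*20449) + sqrt(-157517)) = -669792/((-9/4 - 224939/4) + I*sqrt(157517)) = -669792/(-56237 + I*sqrt(157517))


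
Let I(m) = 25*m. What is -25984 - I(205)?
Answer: -31109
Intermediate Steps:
-25984 - I(205) = -25984 - 25*205 = -25984 - 1*5125 = -25984 - 5125 = -31109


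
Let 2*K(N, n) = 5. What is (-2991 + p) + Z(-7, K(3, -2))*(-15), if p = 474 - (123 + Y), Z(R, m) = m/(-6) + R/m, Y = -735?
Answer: -7427/4 ≈ -1856.8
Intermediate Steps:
K(N, n) = 5/2 (K(N, n) = (½)*5 = 5/2)
Z(R, m) = -m/6 + R/m (Z(R, m) = m*(-⅙) + R/m = -m/6 + R/m)
p = 1086 (p = 474 - (123 - 735) = 474 - 1*(-612) = 474 + 612 = 1086)
(-2991 + p) + Z(-7, K(3, -2))*(-15) = (-2991 + 1086) + (-⅙*5/2 - 7/5/2)*(-15) = -1905 + (-5/12 - 7*⅖)*(-15) = -1905 + (-5/12 - 14/5)*(-15) = -1905 - 193/60*(-15) = -1905 + 193/4 = -7427/4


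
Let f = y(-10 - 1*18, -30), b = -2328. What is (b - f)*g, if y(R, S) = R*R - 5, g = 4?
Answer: -12428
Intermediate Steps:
y(R, S) = -5 + R² (y(R, S) = R² - 5 = -5 + R²)
f = 779 (f = -5 + (-10 - 1*18)² = -5 + (-10 - 18)² = -5 + (-28)² = -5 + 784 = 779)
(b - f)*g = (-2328 - 1*779)*4 = (-2328 - 779)*4 = -3107*4 = -12428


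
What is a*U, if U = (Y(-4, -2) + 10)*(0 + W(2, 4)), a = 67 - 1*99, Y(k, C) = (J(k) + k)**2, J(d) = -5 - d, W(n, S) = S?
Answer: -4480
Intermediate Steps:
Y(k, C) = 25 (Y(k, C) = ((-5 - k) + k)**2 = (-5)**2 = 25)
a = -32 (a = 67 - 99 = -32)
U = 140 (U = (25 + 10)*(0 + 4) = 35*4 = 140)
a*U = -32*140 = -4480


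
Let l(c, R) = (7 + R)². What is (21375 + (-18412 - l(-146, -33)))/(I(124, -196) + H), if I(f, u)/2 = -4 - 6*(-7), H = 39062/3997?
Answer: 9141139/342834 ≈ 26.663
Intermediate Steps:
H = 39062/3997 (H = 39062*(1/3997) = 39062/3997 ≈ 9.7728)
I(f, u) = 76 (I(f, u) = 2*(-4 - 6*(-7)) = 2*(-4 + 42) = 2*38 = 76)
(21375 + (-18412 - l(-146, -33)))/(I(124, -196) + H) = (21375 + (-18412 - (7 - 33)²))/(76 + 39062/3997) = (21375 + (-18412 - 1*(-26)²))/(342834/3997) = (21375 + (-18412 - 1*676))*(3997/342834) = (21375 + (-18412 - 676))*(3997/342834) = (21375 - 19088)*(3997/342834) = 2287*(3997/342834) = 9141139/342834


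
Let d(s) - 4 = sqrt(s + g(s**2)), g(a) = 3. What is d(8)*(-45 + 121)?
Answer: 304 + 76*sqrt(11) ≈ 556.06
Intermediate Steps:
d(s) = 4 + sqrt(3 + s) (d(s) = 4 + sqrt(s + 3) = 4 + sqrt(3 + s))
d(8)*(-45 + 121) = (4 + sqrt(3 + 8))*(-45 + 121) = (4 + sqrt(11))*76 = 304 + 76*sqrt(11)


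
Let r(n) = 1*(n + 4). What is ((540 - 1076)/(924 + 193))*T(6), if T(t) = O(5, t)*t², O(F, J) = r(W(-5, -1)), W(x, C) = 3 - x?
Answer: -231552/1117 ≈ -207.30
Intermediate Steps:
r(n) = 4 + n (r(n) = 1*(4 + n) = 4 + n)
O(F, J) = 12 (O(F, J) = 4 + (3 - 1*(-5)) = 4 + (3 + 5) = 4 + 8 = 12)
T(t) = 12*t²
((540 - 1076)/(924 + 193))*T(6) = ((540 - 1076)/(924 + 193))*(12*6²) = (-536/1117)*(12*36) = -536*1/1117*432 = -536/1117*432 = -231552/1117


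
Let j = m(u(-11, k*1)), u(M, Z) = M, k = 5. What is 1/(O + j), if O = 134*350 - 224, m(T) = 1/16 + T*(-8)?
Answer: 16/748225 ≈ 2.1384e-5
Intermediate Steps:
m(T) = 1/16 - 8*T
j = 1409/16 (j = 1/16 - 8*(-11) = 1/16 + 88 = 1409/16 ≈ 88.063)
O = 46676 (O = 46900 - 224 = 46676)
1/(O + j) = 1/(46676 + 1409/16) = 1/(748225/16) = 16/748225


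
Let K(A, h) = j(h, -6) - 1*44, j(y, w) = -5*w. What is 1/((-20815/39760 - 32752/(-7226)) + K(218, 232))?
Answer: -28730576/287047031 ≈ -0.10009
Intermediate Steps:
K(A, h) = -14 (K(A, h) = -5*(-6) - 1*44 = 30 - 44 = -14)
1/((-20815/39760 - 32752/(-7226)) + K(218, 232)) = 1/((-20815/39760 - 32752/(-7226)) - 14) = 1/((-20815*1/39760 - 32752*(-1/7226)) - 14) = 1/((-4163/7952 + 16376/3613) - 14) = 1/(115181033/28730576 - 14) = 1/(-287047031/28730576) = -28730576/287047031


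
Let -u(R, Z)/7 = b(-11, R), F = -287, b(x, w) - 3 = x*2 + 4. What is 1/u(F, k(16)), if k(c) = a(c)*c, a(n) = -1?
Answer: 1/105 ≈ 0.0095238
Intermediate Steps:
b(x, w) = 7 + 2*x (b(x, w) = 3 + (x*2 + 4) = 3 + (2*x + 4) = 3 + (4 + 2*x) = 7 + 2*x)
k(c) = -c
u(R, Z) = 105 (u(R, Z) = -7*(7 + 2*(-11)) = -7*(7 - 22) = -7*(-15) = 105)
1/u(F, k(16)) = 1/105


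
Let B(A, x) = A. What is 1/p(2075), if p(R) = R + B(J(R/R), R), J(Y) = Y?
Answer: 1/2076 ≈ 0.00048170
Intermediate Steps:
p(R) = 1 + R (p(R) = R + R/R = R + 1 = 1 + R)
1/p(2075) = 1/(1 + 2075) = 1/2076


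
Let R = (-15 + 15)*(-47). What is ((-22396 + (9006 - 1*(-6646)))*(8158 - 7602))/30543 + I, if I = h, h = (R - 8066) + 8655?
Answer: 4746721/10181 ≈ 466.23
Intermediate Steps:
R = 0 (R = 0*(-47) = 0)
h = 589 (h = (0 - 8066) + 8655 = -8066 + 8655 = 589)
I = 589
((-22396 + (9006 - 1*(-6646)))*(8158 - 7602))/30543 + I = ((-22396 + (9006 - 1*(-6646)))*(8158 - 7602))/30543 + 589 = ((-22396 + (9006 + 6646))*556)*(1/30543) + 589 = ((-22396 + 15652)*556)*(1/30543) + 589 = -6744*556*(1/30543) + 589 = -3749664*1/30543 + 589 = -1249888/10181 + 589 = 4746721/10181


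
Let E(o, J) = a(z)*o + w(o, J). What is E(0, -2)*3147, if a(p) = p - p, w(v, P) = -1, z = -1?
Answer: -3147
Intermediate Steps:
a(p) = 0
E(o, J) = -1 (E(o, J) = 0*o - 1 = 0 - 1 = -1)
E(0, -2)*3147 = -1*3147 = -3147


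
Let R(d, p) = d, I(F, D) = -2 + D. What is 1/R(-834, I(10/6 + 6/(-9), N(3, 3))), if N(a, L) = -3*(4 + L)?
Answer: -1/834 ≈ -0.0011990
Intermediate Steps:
N(a, L) = -12 - 3*L
1/R(-834, I(10/6 + 6/(-9), N(3, 3))) = 1/(-834) = -1/834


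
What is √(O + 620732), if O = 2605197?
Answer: √3225929 ≈ 1796.1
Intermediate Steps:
√(O + 620732) = √(2605197 + 620732) = √3225929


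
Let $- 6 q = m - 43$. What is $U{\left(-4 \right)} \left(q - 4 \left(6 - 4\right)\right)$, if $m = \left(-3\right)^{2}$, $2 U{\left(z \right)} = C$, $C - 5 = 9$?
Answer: $- \frac{49}{3} \approx -16.333$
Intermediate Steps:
$C = 14$ ($C = 5 + 9 = 14$)
$U{\left(z \right)} = 7$ ($U{\left(z \right)} = \frac{1}{2} \cdot 14 = 7$)
$m = 9$
$q = \frac{17}{3}$ ($q = - \frac{9 - 43}{6} = \left(- \frac{1}{6}\right) \left(-34\right) = \frac{17}{3} \approx 5.6667$)
$U{\left(-4 \right)} \left(q - 4 \left(6 - 4\right)\right) = 7 \left(\frac{17}{3} - 4 \left(6 - 4\right)\right) = 7 \left(\frac{17}{3} - 8\right) = 7 \left(- \frac{7}{3}\right) = - \frac{49}{3}$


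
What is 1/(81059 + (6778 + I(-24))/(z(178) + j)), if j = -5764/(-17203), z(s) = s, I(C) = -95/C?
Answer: 73629552/5971137936269 ≈ 1.2331e-5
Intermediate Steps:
j = 5764/17203 (j = -5764*(-1/17203) = 5764/17203 ≈ 0.33506)
1/(81059 + (6778 + I(-24))/(z(178) + j)) = 1/(81059 + (6778 - 95/(-24))/(178 + 5764/17203)) = 1/(81059 + (6778 - 95*(-1/24))/(3067898/17203)) = 1/(81059 + (6778 + 95/24)*(17203/3067898)) = 1/(81059 + (162767/24)*(17203/3067898)) = 1/(81059 + 2800080701/73629552) = 1/(5971137936269/73629552) = 73629552/5971137936269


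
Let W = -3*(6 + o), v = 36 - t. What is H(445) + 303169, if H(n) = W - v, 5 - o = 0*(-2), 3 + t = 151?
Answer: 303248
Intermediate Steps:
t = 148 (t = -3 + 151 = 148)
v = -112 (v = 36 - 1*148 = 36 - 148 = -112)
o = 5 (o = 5 - 0*(-2) = 5 - 1*0 = 5 + 0 = 5)
W = -33 (W = -3*(6 + 5) = -3*11 = -33)
H(n) = 79 (H(n) = -33 - 1*(-112) = -33 + 112 = 79)
H(445) + 303169 = 79 + 303169 = 303248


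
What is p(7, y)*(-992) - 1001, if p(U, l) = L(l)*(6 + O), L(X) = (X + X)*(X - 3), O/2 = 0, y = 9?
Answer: -643817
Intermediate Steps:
O = 0 (O = 2*0 = 0)
L(X) = 2*X*(-3 + X) (L(X) = (2*X)*(-3 + X) = 2*X*(-3 + X))
p(U, l) = 12*l*(-3 + l) (p(U, l) = (2*l*(-3 + l))*(6 + 0) = (2*l*(-3 + l))*6 = 12*l*(-3 + l))
p(7, y)*(-992) - 1001 = (12*9*(-3 + 9))*(-992) - 1001 = (12*9*6)*(-992) - 1001 = 648*(-992) - 1001 = -642816 - 1001 = -643817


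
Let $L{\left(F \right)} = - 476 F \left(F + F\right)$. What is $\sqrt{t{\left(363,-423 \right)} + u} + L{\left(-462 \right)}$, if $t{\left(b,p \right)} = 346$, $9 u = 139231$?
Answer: $-203198688 + \frac{7 \sqrt{2905}}{3} \approx -2.032 \cdot 10^{8}$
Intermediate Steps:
$u = \frac{139231}{9}$ ($u = \frac{1}{9} \cdot 139231 = \frac{139231}{9} \approx 15470.0$)
$L{\left(F \right)} = - 952 F^{2}$ ($L{\left(F \right)} = - 476 F 2 F = - 952 F^{2}$)
$\sqrt{t{\left(363,-423 \right)} + u} + L{\left(-462 \right)} = \sqrt{346 + \frac{139231}{9}} - 952 \left(-462\right)^{2} = \sqrt{\frac{142345}{9}} - 203198688 = \frac{7 \sqrt{2905}}{3} - 203198688 = -203198688 + \frac{7 \sqrt{2905}}{3}$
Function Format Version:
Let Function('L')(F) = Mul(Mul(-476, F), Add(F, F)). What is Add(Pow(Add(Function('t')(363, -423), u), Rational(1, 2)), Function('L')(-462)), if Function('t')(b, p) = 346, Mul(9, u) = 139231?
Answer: Add(-203198688, Mul(Rational(7, 3), Pow(2905, Rational(1, 2)))) ≈ -2.0320e+8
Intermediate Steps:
u = Rational(139231, 9) (u = Mul(Rational(1, 9), 139231) = Rational(139231, 9) ≈ 15470.)
Function('L')(F) = Mul(-952, Pow(F, 2)) (Function('L')(F) = Mul(Mul(-476, F), Mul(2, F)) = Mul(-952, Pow(F, 2)))
Add(Pow(Add(Function('t')(363, -423), u), Rational(1, 2)), Function('L')(-462)) = Add(Pow(Add(346, Rational(139231, 9)), Rational(1, 2)), Mul(-952, Pow(-462, 2))) = Add(Pow(Rational(142345, 9), Rational(1, 2)), Mul(-952, 213444)) = Add(Mul(Rational(7, 3), Pow(2905, Rational(1, 2))), -203198688) = Add(-203198688, Mul(Rational(7, 3), Pow(2905, Rational(1, 2))))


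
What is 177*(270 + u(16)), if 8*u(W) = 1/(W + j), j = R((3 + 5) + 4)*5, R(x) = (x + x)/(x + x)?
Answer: 2676299/56 ≈ 47791.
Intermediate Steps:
R(x) = 1 (R(x) = (2*x)/((2*x)) = (2*x)*(1/(2*x)) = 1)
j = 5 (j = 1*5 = 5)
u(W) = 1/(8*(5 + W)) (u(W) = 1/(8*(W + 5)) = 1/(8*(5 + W)))
177*(270 + u(16)) = 177*(270 + 1/(8*(5 + 16))) = 177*(270 + (⅛)/21) = 177*(270 + (⅛)*(1/21)) = 177*(270 + 1/168) = 177*(45361/168) = 2676299/56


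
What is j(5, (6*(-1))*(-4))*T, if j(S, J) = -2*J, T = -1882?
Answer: 90336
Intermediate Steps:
j(5, (6*(-1))*(-4))*T = -2*6*(-1)*(-4)*(-1882) = -(-12)*(-4)*(-1882) = -2*24*(-1882) = -48*(-1882) = 90336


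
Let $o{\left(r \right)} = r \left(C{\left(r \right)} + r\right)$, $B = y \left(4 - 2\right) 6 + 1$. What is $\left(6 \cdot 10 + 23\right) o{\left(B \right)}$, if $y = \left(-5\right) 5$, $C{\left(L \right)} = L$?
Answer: $14840566$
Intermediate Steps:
$y = -25$
$B = -299$ ($B = - 25 \left(4 - 2\right) 6 + 1 = \left(-25\right) 2 \cdot 6 + 1 = \left(-50\right) 6 + 1 = -300 + 1 = -299$)
$o{\left(r \right)} = 2 r^{2}$ ($o{\left(r \right)} = r \left(r + r\right) = r 2 r = 2 r^{2}$)
$\left(6 \cdot 10 + 23\right) o{\left(B \right)} = \left(6 \cdot 10 + 23\right) 2 \left(-299\right)^{2} = \left(60 + 23\right) 2 \cdot 89401 = 83 \cdot 178802 = 14840566$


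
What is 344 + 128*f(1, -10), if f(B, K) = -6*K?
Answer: 8024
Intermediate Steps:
f(B, K) = -6*K
344 + 128*f(1, -10) = 344 + 128*(-6*(-10)) = 344 + 128*60 = 344 + 7680 = 8024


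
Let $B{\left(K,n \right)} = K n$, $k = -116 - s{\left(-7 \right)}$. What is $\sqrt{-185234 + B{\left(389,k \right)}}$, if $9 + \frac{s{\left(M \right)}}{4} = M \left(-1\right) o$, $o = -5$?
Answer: $i \sqrt{161894} \approx 402.36 i$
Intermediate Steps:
$s{\left(M \right)} = -36 + 20 M$ ($s{\left(M \right)} = -36 + 4 M \left(-1\right) \left(-5\right) = -36 + 4 - M \left(-5\right) = -36 + 4 \cdot 5 M = -36 + 20 M$)
$k = 60$ ($k = -116 - \left(-36 + 20 \left(-7\right)\right) = -116 - \left(-36 - 140\right) = -116 - -176 = -116 + 176 = 60$)
$\sqrt{-185234 + B{\left(389,k \right)}} = \sqrt{-185234 + 389 \cdot 60} = \sqrt{-185234 + 23340} = \sqrt{-161894} = i \sqrt{161894}$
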